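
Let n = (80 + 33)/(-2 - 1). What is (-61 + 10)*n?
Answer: 1921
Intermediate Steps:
n = -113/3 (n = 113/(-3) = 113*(-⅓) = -113/3 ≈ -37.667)
(-61 + 10)*n = (-61 + 10)*(-113/3) = -51*(-113/3) = 1921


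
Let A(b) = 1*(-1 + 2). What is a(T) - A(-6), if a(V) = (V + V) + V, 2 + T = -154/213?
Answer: -651/71 ≈ -9.1690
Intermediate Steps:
T = -580/213 (T = -2 - 154/213 = -580/213 ≈ -2.7230)
a(V) = 3*V (a(V) = 2*V + V = 3*V)
A(b) = 1 (A(b) = 1*1 = 1)
a(T) - A(-6) = 3*(-580/213) - 1*1 = -580/71 - 1 = -651/71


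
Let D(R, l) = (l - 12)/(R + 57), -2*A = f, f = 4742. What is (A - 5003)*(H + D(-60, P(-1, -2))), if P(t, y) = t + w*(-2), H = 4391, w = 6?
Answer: -32440684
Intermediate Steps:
A = -2371 (A = -½*4742 = -2371)
P(t, y) = -12 + t (P(t, y) = t + 6*(-2) = t - 12 = -12 + t)
D(R, l) = (-12 + l)/(57 + R)
(A - 5003)*(H + D(-60, P(-1, -2))) = (-2371 - 5003)*(4391 + (-12 + (-12 - 1))/(57 - 60)) = -7374*(4391 + (-12 - 13)/(-3)) = -7374*(4391 - ⅓*(-25)) = -7374*(4391 + 25/3) = -7374*13198/3 = -32440684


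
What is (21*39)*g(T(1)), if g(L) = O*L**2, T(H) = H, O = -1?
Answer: -819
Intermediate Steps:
g(L) = -L**2
(21*39)*g(T(1)) = (21*39)*(-1*1**2) = 819*(-1*1) = 819*(-1) = -819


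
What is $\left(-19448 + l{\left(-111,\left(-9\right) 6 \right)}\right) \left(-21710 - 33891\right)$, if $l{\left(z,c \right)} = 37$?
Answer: $1079271011$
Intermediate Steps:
$\left(-19448 + l{\left(-111,\left(-9\right) 6 \right)}\right) \left(-21710 - 33891\right) = \left(-19448 + 37\right) \left(-21710 - 33891\right) = \left(-19411\right) \left(-55601\right) = 1079271011$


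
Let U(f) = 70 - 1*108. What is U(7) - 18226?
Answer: -18264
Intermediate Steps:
U(f) = -38 (U(f) = 70 - 108 = -38)
U(7) - 18226 = -38 - 18226 = -18264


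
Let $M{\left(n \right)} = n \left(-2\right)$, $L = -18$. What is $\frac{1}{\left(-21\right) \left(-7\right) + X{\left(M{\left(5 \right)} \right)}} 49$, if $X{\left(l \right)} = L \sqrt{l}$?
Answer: $\frac{2401}{8283} + \frac{98 i \sqrt{10}}{2761} \approx 0.28987 + 0.11224 i$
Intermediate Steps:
$M{\left(n \right)} = - 2 n$
$X{\left(l \right)} = - 18 \sqrt{l}$
$\frac{1}{\left(-21\right) \left(-7\right) + X{\left(M{\left(5 \right)} \right)}} 49 = \frac{1}{\left(-21\right) \left(-7\right) - 18 \sqrt{\left(-2\right) 5}} \cdot 49 = \frac{1}{147 - 18 \sqrt{-10}} \cdot 49 = \frac{1}{147 - 18 i \sqrt{10}} \cdot 49 = \frac{49}{147 - 18 i \sqrt{10}}$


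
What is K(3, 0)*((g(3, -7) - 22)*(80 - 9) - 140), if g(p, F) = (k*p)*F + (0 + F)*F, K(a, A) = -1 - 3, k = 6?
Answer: 28676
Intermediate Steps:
K(a, A) = -4
g(p, F) = F² + 6*F*p (g(p, F) = (6*p)*F + (0 + F)*F = 6*F*p + F*F = 6*F*p + F² = F² + 6*F*p)
K(3, 0)*((g(3, -7) - 22)*(80 - 9) - 140) = -4*((-7*(-7 + 6*3) - 22)*(80 - 9) - 140) = -4*((-7*(-7 + 18) - 22)*71 - 140) = -4*((-7*11 - 22)*71 - 140) = -4*((-77 - 22)*71 - 140) = -4*(-99*71 - 140) = -4*(-7029 - 140) = -4*(-7169) = 28676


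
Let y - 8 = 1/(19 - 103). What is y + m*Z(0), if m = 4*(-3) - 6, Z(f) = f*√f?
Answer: 671/84 ≈ 7.9881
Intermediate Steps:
y = 671/84 (y = 8 + 1/(19 - 103) = 8 + 1/(-84) = 8 - 1/84 = 671/84 ≈ 7.9881)
Z(f) = f^(3/2)
m = -18 (m = -12 - 6 = -18)
y + m*Z(0) = 671/84 - 18*0^(3/2) = 671/84 - 18*0 = 671/84 + 0 = 671/84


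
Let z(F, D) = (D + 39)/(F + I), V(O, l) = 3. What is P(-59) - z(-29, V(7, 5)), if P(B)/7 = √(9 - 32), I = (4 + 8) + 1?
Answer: 21/8 + 7*I*√23 ≈ 2.625 + 33.571*I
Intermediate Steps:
I = 13 (I = 12 + 1 = 13)
P(B) = 7*I*√23 (P(B) = 7*√(9 - 32) = 7*√(-23) = 7*(I*√23) = 7*I*√23)
z(F, D) = (39 + D)/(13 + F) (z(F, D) = (D + 39)/(F + 13) = (39 + D)/(13 + F))
P(-59) - z(-29, V(7, 5)) = 7*I*√23 - (39 + 3)/(13 - 29) = 7*I*√23 - 42/(-16) = 7*I*√23 - (-1)*42/16 = 7*I*√23 - 1*(-21/8) = 7*I*√23 + 21/8 = 21/8 + 7*I*√23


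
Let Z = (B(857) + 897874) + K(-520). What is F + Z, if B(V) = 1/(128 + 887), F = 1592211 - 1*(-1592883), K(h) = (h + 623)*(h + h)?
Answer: 4035485721/1015 ≈ 3.9758e+6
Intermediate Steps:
K(h) = 2*h*(623 + h) (K(h) = (623 + h)*(2*h) = 2*h*(623 + h))
F = 3185094 (F = 1592211 + 1592883 = 3185094)
B(V) = 1/1015
Z = 802615311/1015 (Z = (1/1015 + 897874) + 2*(-520)*(623 - 520) = 911342111/1015 + 2*(-520)*103 = 911342111/1015 - 107120 = 802615311/1015 ≈ 7.9075e+5)
F + Z = 3185094 + 802615311/1015 = 4035485721/1015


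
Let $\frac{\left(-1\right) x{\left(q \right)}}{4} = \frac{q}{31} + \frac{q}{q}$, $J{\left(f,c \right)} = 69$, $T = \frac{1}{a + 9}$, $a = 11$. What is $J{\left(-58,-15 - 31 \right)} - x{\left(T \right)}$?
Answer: $\frac{11316}{155} \approx 73.006$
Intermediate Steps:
$T = \frac{1}{20}$ ($T = \frac{1}{11 + 9} = \frac{1}{20} \approx 0.05$)
$x{\left(q \right)} = -4 - \frac{4 q}{31}$ ($x{\left(q \right)} = - 4 \left(\frac{q}{31} + \frac{q}{q}\right) = - 4 \left(q \frac{1}{31} + 1\right) = - 4 \left(\frac{q}{31} + 1\right) = - 4 \left(1 + \frac{q}{31}\right) = -4 - \frac{4 q}{31}$)
$J{\left(-58,-15 - 31 \right)} - x{\left(T \right)} = 69 - \left(-4 - \frac{1}{155}\right) = 69 - - \frac{621}{155} = 69 + \frac{621}{155} = \frac{11316}{155}$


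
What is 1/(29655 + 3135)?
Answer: 1/32790 ≈ 3.0497e-5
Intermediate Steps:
1/(29655 + 3135) = 1/32790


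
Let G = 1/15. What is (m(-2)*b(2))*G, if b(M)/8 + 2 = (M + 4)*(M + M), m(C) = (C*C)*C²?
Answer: 2816/15 ≈ 187.73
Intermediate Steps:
m(C) = C⁴ (m(C) = C²*C² = C⁴)
b(M) = -16 + 16*M*(4 + M) (b(M) = -16 + 8*((M + 4)*(M + M)) = -16 + 8*((4 + M)*(2*M)) = -16 + 8*(2*M*(4 + M)) = -16 + 16*M*(4 + M))
G = 1/15 ≈ 0.066667
(m(-2)*b(2))*G = ((-2)⁴*(-16 + 16*2² + 64*2))*(1/15) = (16*(-16 + 16*4 + 128))*(1/15) = (16*(-16 + 64 + 128))*(1/15) = (16*176)*(1/15) = 2816*(1/15) = 2816/15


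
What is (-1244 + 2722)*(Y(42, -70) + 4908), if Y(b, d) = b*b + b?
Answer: 9923292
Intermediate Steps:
Y(b, d) = b + b**2 (Y(b, d) = b**2 + b = b + b**2)
(-1244 + 2722)*(Y(42, -70) + 4908) = (-1244 + 2722)*(42*(1 + 42) + 4908) = 1478*(42*43 + 4908) = 1478*(1806 + 4908) = 1478*6714 = 9923292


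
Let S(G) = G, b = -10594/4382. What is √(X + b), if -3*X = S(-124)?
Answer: √1681327389/6573 ≈ 6.2382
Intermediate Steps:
b = -5297/2191 (b = -10594*1/4382 = -5297/2191 ≈ -2.4176)
X = 124/3 (X = -⅓*(-124) = 124/3 ≈ 41.333)
√(X + b) = √(124/3 - 5297/2191) = √(255793/6573) = √1681327389/6573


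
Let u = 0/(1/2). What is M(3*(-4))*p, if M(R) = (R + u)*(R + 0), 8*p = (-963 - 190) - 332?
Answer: -26730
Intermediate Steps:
u = 0 (u = 0/(½) = 0*2 = 0)
p = -1485/8 (p = ((-963 - 190) - 332)/8 = (-1153 - 332)/8 = (⅛)*(-1485) = -1485/8 ≈ -185.63)
M(R) = R² (M(R) = (R + 0)*(R + 0) = R*R = R²)
M(3*(-4))*p = (3*(-4))²*(-1485/8) = (-12)²*(-1485/8) = 144*(-1485/8) = -26730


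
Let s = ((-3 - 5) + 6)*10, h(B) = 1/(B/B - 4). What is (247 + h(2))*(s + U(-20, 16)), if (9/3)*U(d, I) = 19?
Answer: -30340/9 ≈ -3371.1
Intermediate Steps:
U(d, I) = 19/3 (U(d, I) = (⅓)*19 = 19/3)
h(B) = -⅓ (h(B) = 1/(1 - 4) = 1/(-3) = -⅓)
s = -20 (s = (-8 + 6)*10 = -2*10 = -20)
(247 + h(2))*(s + U(-20, 16)) = (247 - ⅓)*(-20 + 19/3) = (740/3)*(-41/3) = -30340/9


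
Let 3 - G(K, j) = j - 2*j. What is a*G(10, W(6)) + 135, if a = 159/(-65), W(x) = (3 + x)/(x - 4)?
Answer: 3033/26 ≈ 116.65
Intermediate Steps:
W(x) = (3 + x)/(-4 + x)
G(K, j) = 3 + j (G(K, j) = 3 - (j - 2*j) = 3 - (-1)*j = 3 + j)
a = -159/65 (a = 159*(-1/65) = -159/65 ≈ -2.4462)
a*G(10, W(6)) + 135 = -159*(3 + (3 + 6)/(-4 + 6))/65 + 135 = -159*(3 + 9/2)/65 + 135 = -159/65*15/2 + 135 = -477/26 + 135 = 3033/26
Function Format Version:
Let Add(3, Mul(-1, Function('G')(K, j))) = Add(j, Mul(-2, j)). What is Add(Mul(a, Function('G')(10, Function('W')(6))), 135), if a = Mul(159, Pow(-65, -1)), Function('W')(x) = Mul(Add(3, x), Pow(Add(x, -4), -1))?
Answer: Rational(3033, 26) ≈ 116.65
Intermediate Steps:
Function('W')(x) = Mul(Pow(Add(-4, x), -1), Add(3, x)) (Function('W')(x) = Mul(Add(3, x), Pow(Add(-4, x), -1)) = Mul(Pow(Add(-4, x), -1), Add(3, x)))
Function('G')(K, j) = Add(3, j) (Function('G')(K, j) = Add(3, Mul(-1, Add(j, Mul(-2, j)))) = Add(3, Mul(-1, Mul(-1, j))) = Add(3, j))
a = Rational(-159, 65) (a = Mul(159, Rational(-1, 65)) = Rational(-159, 65) ≈ -2.4462)
Add(Mul(a, Function('G')(10, Function('W')(6))), 135) = Add(Mul(Rational(-159, 65), Add(3, Mul(Pow(Add(-4, 6), -1), Add(3, 6)))), 135) = Add(Mul(Rational(-159, 65), Add(3, Mul(Pow(2, -1), 9))), 135) = Add(Mul(Rational(-159, 65), Add(3, Mul(Rational(1, 2), 9))), 135) = Add(Mul(Rational(-159, 65), Add(3, Rational(9, 2))), 135) = Add(Mul(Rational(-159, 65), Rational(15, 2)), 135) = Add(Rational(-477, 26), 135) = Rational(3033, 26)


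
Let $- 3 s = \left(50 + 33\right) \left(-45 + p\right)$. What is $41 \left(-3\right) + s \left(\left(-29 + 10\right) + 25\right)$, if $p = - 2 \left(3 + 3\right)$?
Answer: $9339$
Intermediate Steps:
$p = -12$ ($p = \left(-2\right) 6 = -12$)
$s = 1577$ ($s = - \frac{\left(50 + 33\right) \left(-45 - 12\right)}{3} = - \frac{83 \left(-57\right)}{3} = \left(- \frac{1}{3}\right) \left(-4731\right) = 1577$)
$41 \left(-3\right) + s \left(\left(-29 + 10\right) + 25\right) = 41 \left(-3\right) + 1577 \left(\left(-29 + 10\right) + 25\right) = -123 + 1577 \left(-19 + 25\right) = -123 + 1577 \cdot 6 = -123 + 9462 = 9339$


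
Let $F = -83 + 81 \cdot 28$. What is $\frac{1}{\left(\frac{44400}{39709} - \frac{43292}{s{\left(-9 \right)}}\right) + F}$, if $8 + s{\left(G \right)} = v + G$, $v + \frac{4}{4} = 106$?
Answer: $\frac{873598}{1480017923} \approx 0.00059026$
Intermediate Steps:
$v = 105$ ($v = -1 + 106 = 105$)
$s{\left(G \right)} = 97 + G$ ($s{\left(G \right)} = -8 + \left(105 + G\right) = 97 + G$)
$F = 2185$ ($F = -83 + 2268 = 2185$)
$\frac{1}{\left(\frac{44400}{39709} - \frac{43292}{s{\left(-9 \right)}}\right) + F} = \frac{1}{\left(\frac{44400}{39709} - \frac{43292}{97 - 9}\right) + 2185} = \frac{1}{\left(44400 \cdot \frac{1}{39709} - \frac{43292}{88}\right) + 2185} = \frac{1}{\left(\frac{44400}{39709} - \frac{10823}{22}\right) + 2185} = \frac{1}{- \frac{428793707}{873598} + 2185} = \frac{1}{\frac{1480017923}{873598}} = \frac{873598}{1480017923}$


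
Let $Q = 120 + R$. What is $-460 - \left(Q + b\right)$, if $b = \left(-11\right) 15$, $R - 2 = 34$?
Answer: $-451$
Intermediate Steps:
$R = 36$ ($R = 2 + 34 = 36$)
$b = -165$
$Q = 156$ ($Q = 120 + 36 = 156$)
$-460 - \left(Q + b\right) = -460 - \left(156 - 165\right) = -460 - -9 = -460 + 9 = -451$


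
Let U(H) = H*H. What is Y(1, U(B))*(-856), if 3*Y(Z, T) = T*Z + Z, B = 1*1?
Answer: -1712/3 ≈ -570.67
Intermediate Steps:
B = 1
U(H) = H**2
Y(Z, T) = Z/3 + T*Z/3 (Y(Z, T) = (T*Z + Z)/3 = (Z + T*Z)/3 = Z/3 + T*Z/3)
Y(1, U(B))*(-856) = ((1/3)*1*(1 + 1**2))*(-856) = ((1/3)*1*(1 + 1))*(-856) = ((1/3)*1*2)*(-856) = (2/3)*(-856) = -1712/3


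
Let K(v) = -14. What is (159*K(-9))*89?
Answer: -198114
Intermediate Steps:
(159*K(-9))*89 = (159*(-14))*89 = -2226*89 = -198114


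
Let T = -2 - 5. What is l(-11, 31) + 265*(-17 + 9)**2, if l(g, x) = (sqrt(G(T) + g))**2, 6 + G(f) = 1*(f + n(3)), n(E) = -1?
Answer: 16935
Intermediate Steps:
T = -7
G(f) = -7 + f (G(f) = -6 + 1*(f - 1) = -6 + 1*(-1 + f) = -6 + (-1 + f) = -7 + f)
l(g, x) = -14 + g (l(g, x) = (sqrt((-7 - 7) + g))**2 = (sqrt(-14 + g))**2 = -14 + g)
l(-11, 31) + 265*(-17 + 9)**2 = (-14 - 11) + 265*(-17 + 9)**2 = -25 + 265*(-8)**2 = -25 + 265*64 = -25 + 16960 = 16935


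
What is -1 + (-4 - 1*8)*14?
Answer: -169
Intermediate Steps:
-1 + (-4 - 1*8)*14 = -1 + (-4 - 8)*14 = -1 - 12*14 = -1 - 168 = -169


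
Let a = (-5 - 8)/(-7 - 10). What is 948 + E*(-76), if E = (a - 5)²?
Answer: -120012/289 ≈ -415.27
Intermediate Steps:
a = 13/17 (a = -13/(-17) = -13*(-1/17) = 13/17 ≈ 0.76471)
E = 5184/289 (E = (13/17 - 5)² = (-72/17)² = 5184/289 ≈ 17.938)
948 + E*(-76) = 948 + (5184/289)*(-76) = 948 - 393984/289 = -120012/289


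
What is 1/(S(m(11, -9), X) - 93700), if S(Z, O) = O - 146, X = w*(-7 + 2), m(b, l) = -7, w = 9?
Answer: -1/93891 ≈ -1.0651e-5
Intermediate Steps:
X = -45 (X = 9*(-7 + 2) = 9*(-5) = -45)
S(Z, O) = -146 + O
1/(S(m(11, -9), X) - 93700) = 1/((-146 - 45) - 93700) = 1/(-191 - 93700) = 1/(-93891) = -1/93891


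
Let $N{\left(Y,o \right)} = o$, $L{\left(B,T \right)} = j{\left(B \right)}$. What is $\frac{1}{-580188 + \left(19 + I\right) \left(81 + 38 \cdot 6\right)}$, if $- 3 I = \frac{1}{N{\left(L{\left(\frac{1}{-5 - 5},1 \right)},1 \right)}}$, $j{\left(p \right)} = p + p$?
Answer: $- \frac{1}{574420} \approx -1.7409 \cdot 10^{-6}$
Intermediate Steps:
$j{\left(p \right)} = 2 p$
$L{\left(B,T \right)} = 2 B$
$I = - \frac{1}{3}$ ($I = - \frac{1}{3 \cdot 1} = \left(- \frac{1}{3}\right) 1 = - \frac{1}{3} \approx -0.33333$)
$\frac{1}{-580188 + \left(19 + I\right) \left(81 + 38 \cdot 6\right)} = \frac{1}{-580188 + \left(19 - \frac{1}{3}\right) \left(81 + 38 \cdot 6\right)} = \frac{1}{-580188 + \frac{56 \left(81 + 228\right)}{3}} = \frac{1}{-580188 + \frac{56}{3} \cdot 309} = \frac{1}{-580188 + 5768} = \frac{1}{-574420} = - \frac{1}{574420}$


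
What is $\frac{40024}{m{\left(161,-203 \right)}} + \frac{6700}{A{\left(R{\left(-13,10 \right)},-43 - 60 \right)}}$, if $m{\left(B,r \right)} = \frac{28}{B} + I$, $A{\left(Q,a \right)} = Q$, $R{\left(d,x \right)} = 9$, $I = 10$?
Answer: $\frac{547376}{117} \approx 4678.4$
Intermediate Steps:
$m{\left(B,r \right)} = 10 + \frac{28}{B}$ ($m{\left(B,r \right)} = \frac{28}{B} + 10 = 10 + \frac{28}{B}$)
$\frac{40024}{m{\left(161,-203 \right)}} + \frac{6700}{A{\left(R{\left(-13,10 \right)},-43 - 60 \right)}} = \frac{40024}{10 + \frac{28}{161}} + \frac{6700}{9} = \frac{40024}{10 + 28 \cdot \frac{1}{161}} + 6700 \cdot \frac{1}{9} = \frac{40024}{10 + \frac{4}{23}} + \frac{6700}{9} = \frac{40024}{\frac{234}{23}} + \frac{6700}{9} = 40024 \cdot \frac{23}{234} + \frac{6700}{9} = \frac{460276}{117} + \frac{6700}{9} = \frac{547376}{117}$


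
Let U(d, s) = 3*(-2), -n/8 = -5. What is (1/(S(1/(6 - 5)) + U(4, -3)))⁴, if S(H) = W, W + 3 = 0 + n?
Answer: 1/923521 ≈ 1.0828e-6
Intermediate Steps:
n = 40 (n = -8*(-5) = 40)
U(d, s) = -6
W = 37 (W = -3 + (0 + 40) = -3 + 40 = 37)
S(H) = 37
(1/(S(1/(6 - 5)) + U(4, -3)))⁴ = (1/(37 - 6))⁴ = (1/31)⁴ = 1/923521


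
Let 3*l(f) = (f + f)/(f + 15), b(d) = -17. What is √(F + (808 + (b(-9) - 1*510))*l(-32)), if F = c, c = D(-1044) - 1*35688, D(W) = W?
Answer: 2*I*√23655687/51 ≈ 190.73*I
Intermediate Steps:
l(f) = 2*f/(3*(15 + f)) (l(f) = ((f + f)/(f + 15))/3 = ((2*f)/(15 + f))/3 = (2*f/(15 + f))/3 = 2*f/(3*(15 + f)))
c = -36732 (c = -1044 - 1*35688 = -1044 - 35688 = -36732)
F = -36732
√(F + (808 + (b(-9) - 1*510))*l(-32)) = √(-36732 + (808 + (-17 - 1*510))*((⅔)*(-32)/(15 - 32))) = √(-36732 + (808 + (-17 - 510))*((⅔)*(-32)/(-17))) = √(-36732 + (808 - 527)*((⅔)*(-32)*(-1/17))) = √(-36732 + 281*(64/51)) = √(-36732 + 17984/51) = √(-1855348/51) = 2*I*√23655687/51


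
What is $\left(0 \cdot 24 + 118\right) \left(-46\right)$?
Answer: $-5428$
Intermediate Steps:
$\left(0 \cdot 24 + 118\right) \left(-46\right) = \left(0 + 118\right) \left(-46\right) = 118 \left(-46\right) = -5428$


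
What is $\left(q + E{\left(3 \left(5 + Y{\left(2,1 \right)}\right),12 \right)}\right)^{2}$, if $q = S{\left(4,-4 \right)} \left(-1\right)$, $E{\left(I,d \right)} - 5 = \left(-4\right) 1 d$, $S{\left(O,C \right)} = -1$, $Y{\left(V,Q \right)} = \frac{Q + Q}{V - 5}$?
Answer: $1764$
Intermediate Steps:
$Y{\left(V,Q \right)} = \frac{2 Q}{-5 + V}$
$E{\left(I,d \right)} = 5 - 4 d$ ($E{\left(I,d \right)} = 5 + \left(-4\right) 1 d = 5 - 4 d$)
$q = 1$ ($q = \left(-1\right) \left(-1\right) = 1$)
$\left(q + E{\left(3 \left(5 + Y{\left(2,1 \right)}\right),12 \right)}\right)^{2} = \left(1 + \left(5 - 48\right)\right)^{2} = \left(1 - 43\right)^{2} = \left(-42\right)^{2} = 1764$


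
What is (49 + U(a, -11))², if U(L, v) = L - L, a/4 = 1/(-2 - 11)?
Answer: 2401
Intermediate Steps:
a = -4/13 (a = 4/(-2 - 11) = 4/(-13) = 4*(-1/13) = -4/13 ≈ -0.30769)
U(L, v) = 0
(49 + U(a, -11))² = (49 + 0)² = 49² = 2401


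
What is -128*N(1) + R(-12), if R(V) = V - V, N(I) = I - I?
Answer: 0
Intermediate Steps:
N(I) = 0
R(V) = 0
-128*N(1) + R(-12) = -128*0 + 0 = 0 + 0 = 0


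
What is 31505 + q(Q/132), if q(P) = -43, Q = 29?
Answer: 31462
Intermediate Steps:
31505 + q(Q/132) = 31505 - 43 = 31462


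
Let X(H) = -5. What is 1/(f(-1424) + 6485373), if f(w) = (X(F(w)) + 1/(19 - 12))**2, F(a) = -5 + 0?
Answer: 49/317784433 ≈ 1.5419e-7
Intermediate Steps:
F(a) = -5
f(w) = 1156/49 (f(w) = (-5 + 1/(19 - 12))**2 = (-5 + 1/7)**2 = (-34/7)**2 = 1156/49)
1/(f(-1424) + 6485373) = 1/(1156/49 + 6485373) = 1/(317784433/49) = 49/317784433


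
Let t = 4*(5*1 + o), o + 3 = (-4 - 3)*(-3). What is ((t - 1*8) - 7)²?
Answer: 5929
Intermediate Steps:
o = 18 (o = -3 + (-4 - 3)*(-3) = -3 - 7*(-3) = -3 + 21 = 18)
t = 92 (t = 4*(5*1 + 18) = 4*(5 + 18) = 4*23 = 92)
((t - 1*8) - 7)² = ((92 - 1*8) - 7)² = ((92 - 8) - 7)² = (84 - 7)² = 77² = 5929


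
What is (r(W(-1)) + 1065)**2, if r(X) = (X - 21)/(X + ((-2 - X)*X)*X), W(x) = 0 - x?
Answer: 1155625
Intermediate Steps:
W(x) = -x
r(X) = (-21 + X)/(X + X**2*(-2 - X)) (r(X) = (-21 + X)/(X + (X*(-2 - X))*X) = (-21 + X)/(X + X**2*(-2 - X)))
(r(W(-1)) + 1065)**2 = ((21 - (-1)*(-1))/(((-1*(-1)))*(-1 + (-1*(-1))**2 + 2*(-1*(-1)))) + 1065)**2 = ((21 - 1*1)/(1*(-1 + 1**2 + 2*1)) + 1065)**2 = (1*(21 - 1)/(-1 + 1 + 2) + 1065)**2 = (1*20/2 + 1065)**2 = (1*(1/2)*20 + 1065)**2 = (10 + 1065)**2 = 1075**2 = 1155625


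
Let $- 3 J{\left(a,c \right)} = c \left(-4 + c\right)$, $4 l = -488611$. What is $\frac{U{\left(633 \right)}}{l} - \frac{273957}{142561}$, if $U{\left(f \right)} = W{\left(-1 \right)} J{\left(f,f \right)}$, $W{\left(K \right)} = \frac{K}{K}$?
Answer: $- \frac{58176190291}{69656872771} \approx -0.83518$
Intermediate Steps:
$l = - \frac{488611}{4}$ ($l = \frac{1}{4} \left(-488611\right) = - \frac{488611}{4} \approx -1.2215 \cdot 10^{5}$)
$W{\left(K \right)} = 1$
$J{\left(a,c \right)} = - \frac{c \left(-4 + c\right)}{3}$
$U{\left(f \right)} = \frac{f \left(4 - f\right)}{3}$ ($U{\left(f \right)} = 1 \frac{f \left(4 - f\right)}{3} = \frac{f \left(4 - f\right)}{3}$)
$\frac{U{\left(633 \right)}}{l} - \frac{273957}{142561} = \frac{\frac{1}{3} \cdot 633 \left(4 - 633\right)}{- \frac{488611}{4}} - \frac{273957}{142561} = \frac{1}{3} \cdot 633 \left(4 - 633\right) \left(- \frac{4}{488611}\right) - \frac{273957}{142561} = \frac{1}{3} \cdot 633 \left(-629\right) \left(- \frac{4}{488611}\right) - \frac{273957}{142561} = \left(-132719\right) \left(- \frac{4}{488611}\right) - \frac{273957}{142561} = \frac{530876}{488611} - \frac{273957}{142561} = - \frac{58176190291}{69656872771}$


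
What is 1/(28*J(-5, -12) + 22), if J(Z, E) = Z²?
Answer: 1/722 ≈ 0.0013850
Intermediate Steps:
1/(28*J(-5, -12) + 22) = 1/(28*(-5)² + 22) = 1/(28*25 + 22) = 1/(700 + 22) = 1/722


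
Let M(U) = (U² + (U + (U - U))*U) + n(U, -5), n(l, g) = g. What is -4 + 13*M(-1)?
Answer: -43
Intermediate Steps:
M(U) = -5 + 2*U² (M(U) = (U² + (U + (U - U))*U) - 5 = (U² + (U + 0)*U) - 5 = (U² + U*U) - 5 = (U² + U²) - 5 = 2*U² - 5 = -5 + 2*U²)
-4 + 13*M(-1) = -4 + 13*(-5 + 2*(-1)²) = -4 + 13*(-5 + 2*1) = -4 + 13*(-5 + 2) = -4 + 13*(-3) = -4 - 39 = -43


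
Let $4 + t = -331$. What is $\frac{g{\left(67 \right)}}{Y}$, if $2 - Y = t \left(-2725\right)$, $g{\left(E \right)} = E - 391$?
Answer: $\frac{108}{304291} \approx 0.00035492$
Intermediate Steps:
$g{\left(E \right)} = -391 + E$ ($g{\left(E \right)} = E - 391 = -391 + E$)
$t = -335$ ($t = -4 - 331 = -335$)
$Y = -912873$ ($Y = 2 - \left(-335\right) \left(-2725\right) = 2 - 912875 = -912873$)
$\frac{g{\left(67 \right)}}{Y} = \frac{-391 + 67}{-912873} = \left(-324\right) \left(- \frac{1}{912873}\right) = \frac{108}{304291}$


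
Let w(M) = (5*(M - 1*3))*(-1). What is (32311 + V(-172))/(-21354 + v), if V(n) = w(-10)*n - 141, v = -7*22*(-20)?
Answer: -10495/9137 ≈ -1.1486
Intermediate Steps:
v = 3080 (v = -154*(-20) = 3080)
w(M) = 15 - 5*M (w(M) = (5*(M - 3))*(-1) = (5*(-3 + M))*(-1) = (-15 + 5*M)*(-1) = 15 - 5*M)
V(n) = -141 + 65*n (V(n) = (15 - 5*(-10))*n - 141 = (15 + 50)*n - 141 = 65*n - 141 = -141 + 65*n)
(32311 + V(-172))/(-21354 + v) = (32311 + (-141 + 65*(-172)))/(-21354 + 3080) = (32311 + (-141 - 11180))/(-18274) = (32311 - 11321)*(-1/18274) = 20990*(-1/18274) = -10495/9137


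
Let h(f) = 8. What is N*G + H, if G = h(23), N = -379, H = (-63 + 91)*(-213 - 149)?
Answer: -13168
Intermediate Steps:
H = -10136 (H = 28*(-362) = -10136)
G = 8
N*G + H = -379*8 - 10136 = -3032 - 10136 = -13168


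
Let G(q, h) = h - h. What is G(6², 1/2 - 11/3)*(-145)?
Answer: 0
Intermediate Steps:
G(q, h) = 0
G(6², 1/2 - 11/3)*(-145) = 0*(-145) = 0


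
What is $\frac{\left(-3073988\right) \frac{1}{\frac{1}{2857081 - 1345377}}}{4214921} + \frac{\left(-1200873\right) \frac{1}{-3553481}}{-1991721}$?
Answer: $- \frac{10963019217915152415394395}{9943761161483493907} \approx -1.1025 \cdot 10^{6}$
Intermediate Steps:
$\frac{\left(-3073988\right) \frac{1}{\frac{1}{2857081 - 1345377}}}{4214921} + \frac{\left(-1200873\right) \frac{1}{-3553481}}{-1991721} = - \frac{3073988}{\frac{1}{1511704}} \cdot \frac{1}{4214921} + \left(-1200873\right) \left(- \frac{1}{3553481}\right) \left(- \frac{1}{1991721}\right) = - 3073988 \frac{1}{\frac{1}{1511704}} \cdot \frac{1}{4214921} + \frac{1200873}{3553481} \left(- \frac{1}{1991721}\right) = \left(-3073988\right) 1511704 \cdot \frac{1}{4214921} - \frac{400291}{2359180910267} = \left(-4646959955552\right) \frac{1}{4214921} - \frac{400291}{2359180910267} = - \frac{4646959955552}{4214921} - \frac{400291}{2359180910267} = - \frac{10963019217915152415394395}{9943761161483493907}$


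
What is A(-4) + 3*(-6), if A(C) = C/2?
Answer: -20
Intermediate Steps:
A(C) = C/2 (A(C) = C*(½) = C/2)
A(-4) + 3*(-6) = (½)*(-4) + 3*(-6) = -2 - 18 = -20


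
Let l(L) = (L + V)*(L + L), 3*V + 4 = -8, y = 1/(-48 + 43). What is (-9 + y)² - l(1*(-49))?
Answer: -127734/25 ≈ -5109.4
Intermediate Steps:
y = -⅕ (y = 1/(-5) = -⅕ ≈ -0.20000)
V = -4 (V = -4/3 + (⅓)*(-8) = -4/3 - 8/3 = -4)
l(L) = 2*L*(-4 + L) (l(L) = (L - 4)*(L + L) = (-4 + L)*(2*L) = 2*L*(-4 + L))
(-9 + y)² - l(1*(-49)) = (-9 - ⅕)² - 2*1*(-49)*(-4 + 1*(-49)) = (-46/5)² - 2*(-49)*(-4 - 49) = 2116/25 - 2*(-49)*(-53) = 2116/25 - 1*5194 = 2116/25 - 5194 = -127734/25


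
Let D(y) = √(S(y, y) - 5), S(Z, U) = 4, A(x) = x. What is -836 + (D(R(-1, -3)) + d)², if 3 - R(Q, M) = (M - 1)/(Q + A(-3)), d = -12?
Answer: -836 + (12 - I)² ≈ -693.0 - 24.0*I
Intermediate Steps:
R(Q, M) = 3 - (-1 + M)/(-3 + Q) (R(Q, M) = 3 - (M - 1)/(Q - 3) = 3 - (-1 + M)/(-3 + Q))
D(y) = I (D(y) = √(4 - 5) = √(-1) = I)
-836 + (D(R(-1, -3)) + d)² = -836 + (I - 12)² = -836 + (-12 + I)²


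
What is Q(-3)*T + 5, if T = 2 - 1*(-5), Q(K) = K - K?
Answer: 5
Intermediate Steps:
Q(K) = 0
T = 7 (T = 2 + 5 = 7)
Q(-3)*T + 5 = 0*7 + 5 = 0 + 5 = 5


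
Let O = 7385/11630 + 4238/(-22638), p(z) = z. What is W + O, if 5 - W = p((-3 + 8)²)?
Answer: -514770511/26327994 ≈ -19.552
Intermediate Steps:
W = -20 (W = 5 - (-3 + 8)² = 5 - 1*5² = 5 - 1*25 = 5 - 25 = -20)
O = 11789369/26327994 (O = 7385*(1/11630) + 4238*(-1/22638) = 1477/2326 - 2119/11319 = 11789369/26327994 ≈ 0.44779)
W + O = -20 + 11789369/26327994 = -514770511/26327994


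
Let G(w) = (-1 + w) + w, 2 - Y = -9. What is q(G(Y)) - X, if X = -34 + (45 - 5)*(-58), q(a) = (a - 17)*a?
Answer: 2438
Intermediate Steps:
Y = 11 (Y = 2 - 1*(-9) = 2 + 9 = 11)
G(w) = -1 + 2*w
q(a) = a*(-17 + a) (q(a) = (-17 + a)*a = a*(-17 + a))
X = -2354 (X = -34 + 40*(-58) = -34 - 2320 = -2354)
q(G(Y)) - X = (-1 + 2*11)*(-17 + (-1 + 2*11)) - 1*(-2354) = (-1 + 22)*(-17 + (-1 + 22)) + 2354 = 21*(-17 + 21) + 2354 = 21*4 + 2354 = 84 + 2354 = 2438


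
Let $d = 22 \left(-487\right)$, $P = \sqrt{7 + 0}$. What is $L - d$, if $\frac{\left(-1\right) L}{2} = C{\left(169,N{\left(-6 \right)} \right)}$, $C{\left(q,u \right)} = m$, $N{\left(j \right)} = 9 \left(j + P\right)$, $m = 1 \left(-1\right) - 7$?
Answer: $10730$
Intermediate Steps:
$P = \sqrt{7} \approx 2.6458$
$m = -8$ ($m = -1 - 7 = -8$)
$N{\left(j \right)} = 9 j + 9 \sqrt{7}$ ($N{\left(j \right)} = 9 \left(j + \sqrt{7}\right) = 9 j + 9 \sqrt{7}$)
$C{\left(q,u \right)} = -8$
$d = -10714$
$L = 16$ ($L = \left(-2\right) \left(-8\right) = 16$)
$L - d = 16 - -10714 = 16 + 10714 = 10730$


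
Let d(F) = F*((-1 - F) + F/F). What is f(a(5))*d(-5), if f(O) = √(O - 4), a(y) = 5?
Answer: -25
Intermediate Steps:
d(F) = -F² (d(F) = F*((-1 - F) + 1) = F*(-F) = -F²)
f(O) = √(-4 + O)
f(a(5))*d(-5) = √(-4 + 5)*(-1*(-5)²) = √1*(-1*25) = 1*(-25) = -25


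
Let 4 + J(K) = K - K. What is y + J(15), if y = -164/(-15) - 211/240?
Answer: 1453/240 ≈ 6.0542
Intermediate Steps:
J(K) = -4 (J(K) = -4 + (K - K) = -4 + 0 = -4)
y = 2413/240 (y = -164*(-1/15) - 211*1/240 = 164/15 - 211/240 = 2413/240 ≈ 10.054)
y + J(15) = 2413/240 - 4 = 1453/240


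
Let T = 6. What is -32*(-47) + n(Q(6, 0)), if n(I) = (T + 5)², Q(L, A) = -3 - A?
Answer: 1625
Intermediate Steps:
n(I) = 121 (n(I) = (6 + 5)² = 11² = 121)
-32*(-47) + n(Q(6, 0)) = -32*(-47) + 121 = 1504 + 121 = 1625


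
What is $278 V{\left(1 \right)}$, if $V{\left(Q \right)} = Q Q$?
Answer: $278$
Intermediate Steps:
$V{\left(Q \right)} = Q^{2}$
$278 V{\left(1 \right)} = 278 \cdot 1^{2} = 278 \cdot 1 = 278$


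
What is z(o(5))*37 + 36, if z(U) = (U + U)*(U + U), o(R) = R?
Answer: 3736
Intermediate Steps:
z(U) = 4*U² (z(U) = (2*U)*(2*U) = 4*U²)
z(o(5))*37 + 36 = (4*5²)*37 + 36 = (4*25)*37 + 36 = 100*37 + 36 = 3700 + 36 = 3736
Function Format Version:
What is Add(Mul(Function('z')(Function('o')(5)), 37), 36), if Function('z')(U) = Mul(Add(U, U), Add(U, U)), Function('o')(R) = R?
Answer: 3736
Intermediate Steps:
Function('z')(U) = Mul(4, Pow(U, 2)) (Function('z')(U) = Mul(Mul(2, U), Mul(2, U)) = Mul(4, Pow(U, 2)))
Add(Mul(Function('z')(Function('o')(5)), 37), 36) = Add(Mul(Mul(4, Pow(5, 2)), 37), 36) = Add(Mul(Mul(4, 25), 37), 36) = Add(Mul(100, 37), 36) = Add(3700, 36) = 3736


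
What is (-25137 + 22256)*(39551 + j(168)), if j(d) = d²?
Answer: -195259775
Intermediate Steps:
(-25137 + 22256)*(39551 + j(168)) = (-25137 + 22256)*(39551 + 168²) = -2881*(39551 + 28224) = -2881*67775 = -195259775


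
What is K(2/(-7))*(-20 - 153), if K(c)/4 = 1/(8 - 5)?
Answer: -692/3 ≈ -230.67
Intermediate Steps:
K(c) = 4/3 (K(c) = 4/(8 - 5) = 4/3)
K(2/(-7))*(-20 - 153) = 4*(-20 - 153)/3 = (4/3)*(-173) = -692/3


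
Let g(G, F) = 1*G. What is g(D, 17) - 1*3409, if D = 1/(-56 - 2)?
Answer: -197723/58 ≈ -3409.0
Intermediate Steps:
D = -1/58 (D = 1/(-58) = -1/58 ≈ -0.017241)
g(G, F) = G
g(D, 17) - 1*3409 = -1/58 - 1*3409 = -1/58 - 3409 = -197723/58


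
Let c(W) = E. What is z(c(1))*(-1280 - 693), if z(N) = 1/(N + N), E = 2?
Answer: -1973/4 ≈ -493.25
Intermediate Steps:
c(W) = 2
z(N) = 1/(2*N)
z(c(1))*(-1280 - 693) = ((½)/2)*(-1280 - 693) = ((½)*(½))*(-1973) = (¼)*(-1973) = -1973/4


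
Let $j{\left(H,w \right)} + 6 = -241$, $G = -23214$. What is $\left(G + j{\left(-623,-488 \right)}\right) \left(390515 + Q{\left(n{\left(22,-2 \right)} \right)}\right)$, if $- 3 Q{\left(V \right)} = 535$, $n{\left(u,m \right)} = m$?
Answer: $- \frac{27473065610}{3} \approx -9.1577 \cdot 10^{9}$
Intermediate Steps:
$j{\left(H,w \right)} = -247$ ($j{\left(H,w \right)} = -6 - 241 = -247$)
$Q{\left(V \right)} = - \frac{535}{3}$ ($Q{\left(V \right)} = \left(- \frac{1}{3}\right) 535 = - \frac{535}{3}$)
$\left(G + j{\left(-623,-488 \right)}\right) \left(390515 + Q{\left(n{\left(22,-2 \right)} \right)}\right) = \left(-23214 - 247\right) \left(390515 - \frac{535}{3}\right) = \left(-23461\right) \frac{1171010}{3} = - \frac{27473065610}{3}$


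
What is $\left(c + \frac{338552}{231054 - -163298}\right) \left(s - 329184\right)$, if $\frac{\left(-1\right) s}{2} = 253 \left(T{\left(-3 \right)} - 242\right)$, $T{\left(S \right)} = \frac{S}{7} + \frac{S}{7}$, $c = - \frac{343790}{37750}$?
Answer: $\frac{1108282809786844}{651296975} \approx 1.7017 \cdot 10^{6}$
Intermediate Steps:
$c = - \frac{34379}{3775}$ ($c = \left(-343790\right) \frac{1}{37750} = - \frac{34379}{3775} \approx -9.107$)
$T{\left(S \right)} = \frac{2 S}{7}$ ($T{\left(S \right)} = S \frac{1}{7} + S \frac{1}{7} = \frac{S}{7} + \frac{S}{7} = \frac{2 S}{7}$)
$s = \frac{860200}{7}$ ($s = - 2 \cdot 253 \left(\frac{2}{7} \left(-3\right) - 242\right) = - 2 \cdot 253 \left(- \frac{6}{7} - 242\right) = - 2 \cdot 253 \left(- \frac{1700}{7}\right) = \left(-2\right) \left(- \frac{430100}{7}\right) = \frac{860200}{7} \approx 1.2289 \cdot 10^{5}$)
$\left(c + \frac{338552}{231054 - -163298}\right) \left(s - 329184\right) = \left(- \frac{34379}{3775} + \frac{338552}{231054 - -163298}\right) \left(\frac{860200}{7} - 329184\right) = \left(- \frac{34379}{3775} + \frac{338552}{231054 + 163298}\right) \left(- \frac{1444088}{7}\right) = \left(- \frac{34379}{3775} + \frac{338552}{394352}\right) \left(- \frac{1444088}{7}\right) = \left(- \frac{34379}{3775} + 338552 \cdot \frac{1}{394352}\right) \left(- \frac{1444088}{7}\right) = \left(- \frac{34379}{3775} + \frac{42319}{49294}\right) \left(- \frac{1444088}{7}\right) = \left(- \frac{1534924201}{186084850}\right) \left(- \frac{1444088}{7}\right) = \frac{1108282809786844}{651296975}$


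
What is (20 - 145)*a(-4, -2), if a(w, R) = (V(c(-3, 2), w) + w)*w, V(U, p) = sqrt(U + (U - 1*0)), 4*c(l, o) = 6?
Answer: -2000 + 500*sqrt(3) ≈ -1134.0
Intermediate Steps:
c(l, o) = 3/2 (c(l, o) = (1/4)*6 = 3/2)
V(U, p) = sqrt(2)*sqrt(U) (V(U, p) = sqrt(U + (U + 0)) = sqrt(U + U) = sqrt(2*U) = sqrt(2)*sqrt(U))
a(w, R) = w*(w + sqrt(3)) (a(w, R) = (sqrt(2)*sqrt(3/2) + w)*w = (sqrt(2)*(sqrt(6)/2) + w)*w = (sqrt(3) + w)*w = (w + sqrt(3))*w = w*(w + sqrt(3)))
(20 - 145)*a(-4, -2) = (20 - 145)*(-4*(-4 + sqrt(3))) = -125*(16 - 4*sqrt(3)) = -2000 + 500*sqrt(3)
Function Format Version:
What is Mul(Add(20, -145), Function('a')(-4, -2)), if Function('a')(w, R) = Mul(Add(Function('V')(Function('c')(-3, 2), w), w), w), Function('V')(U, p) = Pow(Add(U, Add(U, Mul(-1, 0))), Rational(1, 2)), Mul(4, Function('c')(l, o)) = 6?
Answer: Add(-2000, Mul(500, Pow(3, Rational(1, 2)))) ≈ -1134.0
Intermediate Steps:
Function('c')(l, o) = Rational(3, 2) (Function('c')(l, o) = Mul(Rational(1, 4), 6) = Rational(3, 2))
Function('V')(U, p) = Mul(Pow(2, Rational(1, 2)), Pow(U, Rational(1, 2))) (Function('V')(U, p) = Pow(Add(U, Add(U, 0)), Rational(1, 2)) = Pow(Add(U, U), Rational(1, 2)) = Pow(Mul(2, U), Rational(1, 2)) = Mul(Pow(2, Rational(1, 2)), Pow(U, Rational(1, 2))))
Function('a')(w, R) = Mul(w, Add(w, Pow(3, Rational(1, 2)))) (Function('a')(w, R) = Mul(Add(Mul(Pow(2, Rational(1, 2)), Pow(Rational(3, 2), Rational(1, 2))), w), w) = Mul(Add(Mul(Pow(2, Rational(1, 2)), Mul(Rational(1, 2), Pow(6, Rational(1, 2)))), w), w) = Mul(Add(Pow(3, Rational(1, 2)), w), w) = Mul(Add(w, Pow(3, Rational(1, 2))), w) = Mul(w, Add(w, Pow(3, Rational(1, 2)))))
Mul(Add(20, -145), Function('a')(-4, -2)) = Mul(Add(20, -145), Mul(-4, Add(-4, Pow(3, Rational(1, 2))))) = Mul(-125, Add(16, Mul(-4, Pow(3, Rational(1, 2))))) = Add(-2000, Mul(500, Pow(3, Rational(1, 2))))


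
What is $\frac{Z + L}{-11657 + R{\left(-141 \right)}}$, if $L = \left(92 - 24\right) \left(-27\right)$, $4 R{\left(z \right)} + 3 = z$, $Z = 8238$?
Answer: $- \frac{582}{1063} \approx -0.54751$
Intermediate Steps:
$R{\left(z \right)} = - \frac{3}{4} + \frac{z}{4}$
$L = -1836$ ($L = 68 \left(-27\right) = -1836$)
$\frac{Z + L}{-11657 + R{\left(-141 \right)}} = \frac{8238 - 1836}{-11657 + \left(- \frac{3}{4} + \frac{1}{4} \left(-141\right)\right)} = \frac{6402}{-11657 - 36} = \frac{6402}{-11693} = 6402 \left(- \frac{1}{11693}\right) = - \frac{582}{1063}$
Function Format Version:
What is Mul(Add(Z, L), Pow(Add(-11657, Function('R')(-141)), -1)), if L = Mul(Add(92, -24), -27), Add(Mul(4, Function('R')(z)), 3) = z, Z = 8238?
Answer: Rational(-582, 1063) ≈ -0.54751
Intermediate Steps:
Function('R')(z) = Add(Rational(-3, 4), Mul(Rational(1, 4), z))
L = -1836 (L = Mul(68, -27) = -1836)
Mul(Add(Z, L), Pow(Add(-11657, Function('R')(-141)), -1)) = Mul(Add(8238, -1836), Pow(Add(-11657, Add(Rational(-3, 4), Mul(Rational(1, 4), -141))), -1)) = Mul(6402, Pow(Add(-11657, Add(Rational(-3, 4), Rational(-141, 4))), -1)) = Mul(6402, Pow(Add(-11657, -36), -1)) = Mul(6402, Pow(-11693, -1)) = Mul(6402, Rational(-1, 11693)) = Rational(-582, 1063)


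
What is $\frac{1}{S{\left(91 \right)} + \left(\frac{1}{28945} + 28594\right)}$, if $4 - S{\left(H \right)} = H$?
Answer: $\frac{28945}{825135116} \approx 3.5079 \cdot 10^{-5}$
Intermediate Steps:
$S{\left(H \right)} = 4 - H$
$\frac{1}{S{\left(91 \right)} + \left(\frac{1}{28945} + 28594\right)} = \frac{1}{\left(4 - 91\right) + \left(\frac{1}{28945} + 28594\right)} = \frac{1}{-87 + \frac{827653331}{28945}} = \frac{1}{\frac{825135116}{28945}} = \frac{28945}{825135116}$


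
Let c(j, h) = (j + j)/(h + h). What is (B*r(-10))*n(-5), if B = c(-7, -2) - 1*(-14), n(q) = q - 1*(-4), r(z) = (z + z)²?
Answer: -7000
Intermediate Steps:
c(j, h) = j/h (c(j, h) = (2*j)/((2*h)) = (2*j)*(1/(2*h)) = j/h)
r(z) = 4*z² (r(z) = (2*z)² = 4*z²)
n(q) = 4 + q (n(q) = q + 4 = 4 + q)
B = 35/2 (B = -7/(-2) - 1*(-14) = -7*(-½) + 14 = 7/2 + 14 = 35/2 ≈ 17.500)
(B*r(-10))*n(-5) = (35*(4*(-10)²)/2)*(4 - 5) = (35*(4*100)/2)*(-1) = ((35/2)*400)*(-1) = 7000*(-1) = -7000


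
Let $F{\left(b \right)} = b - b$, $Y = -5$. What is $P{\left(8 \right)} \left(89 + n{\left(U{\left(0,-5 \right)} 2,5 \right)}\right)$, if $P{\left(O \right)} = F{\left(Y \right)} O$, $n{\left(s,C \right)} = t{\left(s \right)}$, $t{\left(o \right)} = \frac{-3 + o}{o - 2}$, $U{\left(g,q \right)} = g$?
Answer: $0$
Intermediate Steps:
$F{\left(b \right)} = 0$
$t{\left(o \right)} = \frac{-3 + o}{-2 + o}$
$n{\left(s,C \right)} = \frac{-3 + s}{-2 + s}$
$P{\left(O \right)} = 0$ ($P{\left(O \right)} = 0 O = 0$)
$P{\left(8 \right)} \left(89 + n{\left(U{\left(0,-5 \right)} 2,5 \right)}\right) = 0 \left(89 + \frac{-3 + 0 \cdot 2}{-2 + 0 \cdot 2}\right) = 0 \left(89 + \frac{-3 + 0}{-2 + 0}\right) = 0 \left(89 + \frac{1}{-2} \left(-3\right)\right) = 0 \left(89 - - \frac{3}{2}\right) = 0 \left(89 + \frac{3}{2}\right) = 0 \cdot \frac{181}{2} = 0$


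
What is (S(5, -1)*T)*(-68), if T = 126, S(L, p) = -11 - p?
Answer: 85680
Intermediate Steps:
(S(5, -1)*T)*(-68) = ((-11 - 1*(-1))*126)*(-68) = ((-11 + 1)*126)*(-68) = -10*126*(-68) = -1260*(-68) = 85680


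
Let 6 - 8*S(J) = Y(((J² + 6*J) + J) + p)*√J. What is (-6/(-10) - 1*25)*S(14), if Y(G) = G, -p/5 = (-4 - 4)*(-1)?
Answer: -183/10 + 7747*√14/10 ≈ 2880.4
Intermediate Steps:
p = -40 (p = -5*(-4 - 4)*(-1) = -(-40)*(-1) = -5*8 = -40)
S(J) = ¾ - √J*(-40 + J² + 7*J)/8 (S(J) = ¾ - (((J² + 6*J) + J) - 40)*√J/8 = ¾ - ((J² + 7*J) - 40)*√J/8 = ¾ - (-40 + J² + 7*J)*√J/8 = ¾ - √J*(-40 + J² + 7*J)/8)
(-6/(-10) - 1*25)*S(14) = (-6/(-10) - 1*25)*(¾ + √14*(40 - 1*14² - 7*14)/8) = (-6*(-⅒) - 25)*(¾ + √14*(40 - 1*196 - 98)/8) = (⅗ - 25)*(¾ + √14*(40 - 196 - 98)/8) = -122*(¾ + (⅛)*√14*(-254))/5 = -122*(¾ - 127*√14/4)/5 = -183/10 + 7747*√14/10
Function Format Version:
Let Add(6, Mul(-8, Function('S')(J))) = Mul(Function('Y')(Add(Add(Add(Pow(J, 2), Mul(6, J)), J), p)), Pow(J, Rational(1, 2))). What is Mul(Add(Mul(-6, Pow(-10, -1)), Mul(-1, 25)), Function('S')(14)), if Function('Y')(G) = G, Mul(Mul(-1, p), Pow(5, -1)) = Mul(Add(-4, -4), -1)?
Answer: Add(Rational(-183, 10), Mul(Rational(7747, 10), Pow(14, Rational(1, 2)))) ≈ 2880.4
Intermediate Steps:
p = -40 (p = Mul(-5, Mul(Add(-4, -4), -1)) = Mul(-5, Mul(-8, -1)) = Mul(-5, 8) = -40)
Function('S')(J) = Add(Rational(3, 4), Mul(Rational(-1, 8), Pow(J, Rational(1, 2)), Add(-40, Pow(J, 2), Mul(7, J)))) (Function('S')(J) = Add(Rational(3, 4), Mul(Rational(-1, 8), Mul(Add(Add(Add(Pow(J, 2), Mul(6, J)), J), -40), Pow(J, Rational(1, 2))))) = Add(Rational(3, 4), Mul(Rational(-1, 8), Mul(Add(Add(Pow(J, 2), Mul(7, J)), -40), Pow(J, Rational(1, 2))))) = Add(Rational(3, 4), Mul(Rational(-1, 8), Mul(Add(-40, Pow(J, 2), Mul(7, J)), Pow(J, Rational(1, 2))))) = Add(Rational(3, 4), Mul(Rational(-1, 8), Mul(Pow(J, Rational(1, 2)), Add(-40, Pow(J, 2), Mul(7, J))))) = Add(Rational(3, 4), Mul(Rational(-1, 8), Pow(J, Rational(1, 2)), Add(-40, Pow(J, 2), Mul(7, J)))))
Mul(Add(Mul(-6, Pow(-10, -1)), Mul(-1, 25)), Function('S')(14)) = Mul(Add(Mul(-6, Pow(-10, -1)), Mul(-1, 25)), Add(Rational(3, 4), Mul(Rational(1, 8), Pow(14, Rational(1, 2)), Add(40, Mul(-1, Pow(14, 2)), Mul(-7, 14))))) = Mul(Add(Mul(-6, Rational(-1, 10)), -25), Add(Rational(3, 4), Mul(Rational(1, 8), Pow(14, Rational(1, 2)), Add(40, Mul(-1, 196), -98)))) = Mul(Add(Rational(3, 5), -25), Add(Rational(3, 4), Mul(Rational(1, 8), Pow(14, Rational(1, 2)), Add(40, -196, -98)))) = Mul(Rational(-122, 5), Add(Rational(3, 4), Mul(Rational(1, 8), Pow(14, Rational(1, 2)), -254))) = Mul(Rational(-122, 5), Add(Rational(3, 4), Mul(Rational(-127, 4), Pow(14, Rational(1, 2))))) = Add(Rational(-183, 10), Mul(Rational(7747, 10), Pow(14, Rational(1, 2))))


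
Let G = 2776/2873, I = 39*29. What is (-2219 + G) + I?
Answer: -3123048/2873 ≈ -1087.0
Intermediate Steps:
I = 1131
G = 2776/2873 (G = 2776*(1/2873) = 2776/2873 ≈ 0.96624)
(-2219 + G) + I = (-2219 + 2776/2873) + 1131 = -6372411/2873 + 1131 = -3123048/2873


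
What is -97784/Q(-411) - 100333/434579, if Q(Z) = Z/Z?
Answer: -42494973269/434579 ≈ -97784.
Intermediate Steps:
Q(Z) = 1
-97784/Q(-411) - 100333/434579 = -97784/1 - 100333/434579 = -97784*1 - 100333*1/434579 = -97784 - 100333/434579 = -42494973269/434579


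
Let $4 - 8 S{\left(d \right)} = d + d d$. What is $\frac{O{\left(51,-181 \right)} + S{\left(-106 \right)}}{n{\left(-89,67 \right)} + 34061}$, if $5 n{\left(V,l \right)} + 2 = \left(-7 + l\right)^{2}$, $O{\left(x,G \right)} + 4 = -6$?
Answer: $- \frac{28015}{695612} \approx -0.040274$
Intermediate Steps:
$O{\left(x,G \right)} = -10$ ($O{\left(x,G \right)} = -4 - 6 = -10$)
$n{\left(V,l \right)} = - \frac{2}{5} + \frac{\left(-7 + l\right)^{2}}{5}$
$S{\left(d \right)} = \frac{1}{2} - \frac{d}{8} - \frac{d^{2}}{8}$ ($S{\left(d \right)} = \frac{1}{2} - \frac{d + d d}{8} = \frac{1}{2} - \frac{d + d^{2}}{8} = \frac{1}{2} - \left(\frac{d}{8} + \frac{d^{2}}{8}\right) = \frac{1}{2} - \frac{d}{8} - \frac{d^{2}}{8}$)
$\frac{O{\left(51,-181 \right)} + S{\left(-106 \right)}}{n{\left(-89,67 \right)} + 34061} = \frac{-10 - \left(- \frac{55}{4} + \frac{2809}{2}\right)}{\left(- \frac{2}{5} + \frac{\left(-7 + 67\right)^{2}}{5}\right) + 34061} = \frac{-10 + \left(\frac{1}{2} + \frac{53}{4} - \frac{2809}{2}\right)}{\left(- \frac{2}{5} + \frac{60^{2}}{5}\right) + 34061} = \frac{-10 + \left(\frac{1}{2} + \frac{53}{4} - \frac{2809}{2}\right)}{\left(- \frac{2}{5} + \frac{1}{5} \cdot 3600\right) + 34061} = \frac{-10 - \frac{5563}{4}}{\left(- \frac{2}{5} + 720\right) + 34061} = - \frac{5603}{4 \left(\frac{3598}{5} + 34061\right)} = - \frac{5603}{4 \cdot \frac{173903}{5}} = \left(- \frac{5603}{4}\right) \frac{5}{173903} = - \frac{28015}{695612}$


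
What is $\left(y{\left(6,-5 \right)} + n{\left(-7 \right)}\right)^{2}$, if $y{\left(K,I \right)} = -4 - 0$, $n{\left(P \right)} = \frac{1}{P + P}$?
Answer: $\frac{3249}{196} \approx 16.577$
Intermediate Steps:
$n{\left(P \right)} = \frac{1}{2 P}$
$y{\left(K,I \right)} = -4$ ($y{\left(K,I \right)} = -4 + 0 = -4$)
$\left(y{\left(6,-5 \right)} + n{\left(-7 \right)}\right)^{2} = \left(-4 + \frac{1}{2 \left(-7\right)}\right)^{2} = \left(-4 + \frac{1}{2} \left(- \frac{1}{7}\right)\right)^{2} = \left(-4 - \frac{1}{14}\right)^{2} = \left(- \frac{57}{14}\right)^{2} = \frac{3249}{196}$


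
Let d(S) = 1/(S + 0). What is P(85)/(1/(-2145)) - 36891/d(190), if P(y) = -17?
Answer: -6972825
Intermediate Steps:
d(S) = 1/S
P(85)/(1/(-2145)) - 36891/d(190) = -17/(1/(-2145)) - 36891/(1/190) = -17/(-1/2145) - 36891/1/190 = -17*(-2145) - 36891*190 = 36465 - 7009290 = -6972825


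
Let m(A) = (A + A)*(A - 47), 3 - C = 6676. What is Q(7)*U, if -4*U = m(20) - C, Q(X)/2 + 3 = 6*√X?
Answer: 16779/2 - 16779*√7 ≈ -36004.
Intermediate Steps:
C = -6673 (C = 3 - 1*6676 = 3 - 6676 = -6673)
m(A) = 2*A*(-47 + A) (m(A) = (2*A)*(-47 + A) = 2*A*(-47 + A))
Q(X) = -6 + 12*√X (Q(X) = -6 + 2*(6*√X) = -6 + 12*√X)
U = -5593/4 (U = -(2*20*(-47 + 20) - 1*(-6673))/4 = -(2*20*(-27) + 6673)/4 = -(-1080 + 6673)/4 = -¼*5593 = -5593/4 ≈ -1398.3)
Q(7)*U = (-6 + 12*√7)*(-5593/4) = 16779/2 - 16779*√7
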